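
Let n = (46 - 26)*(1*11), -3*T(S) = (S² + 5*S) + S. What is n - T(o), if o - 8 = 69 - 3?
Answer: 6580/3 ≈ 2193.3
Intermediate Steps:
o = 74 (o = 8 + (69 - 3) = 8 + 66 = 74)
T(S) = -2*S - S²/3 (T(S) = -((S² + 5*S) + S)/3 = -(S² + 6*S)/3 = -2*S - S²/3)
n = 220 (n = 20*11 = 220)
n - T(o) = 220 - (-1)*74*(6 + 74)/3 = 220 - (-1)*74*80/3 = 220 - 1*(-5920/3) = 220 + 5920/3 = 6580/3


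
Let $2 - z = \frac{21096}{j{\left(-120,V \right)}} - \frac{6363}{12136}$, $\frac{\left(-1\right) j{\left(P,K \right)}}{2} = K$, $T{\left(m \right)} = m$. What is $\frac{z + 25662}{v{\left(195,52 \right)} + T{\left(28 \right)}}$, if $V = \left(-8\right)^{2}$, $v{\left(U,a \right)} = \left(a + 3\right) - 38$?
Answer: $\frac{626929663}{1092240} \approx 573.99$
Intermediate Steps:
$v{\left(U,a \right)} = -35 + a$ ($v{\left(U,a \right)} = \left(3 + a\right) - 38 = -35 + a$)
$V = 64$
$j{\left(P,K \right)} = - 2 K$
$z = \frac{4061599}{24272}$ ($z = 2 - \left(\frac{21096}{\left(-2\right) 64} - \frac{6363}{12136}\right) = 2 - \left(\frac{21096}{-128} - \frac{6363}{12136}\right) = 2 - \left(21096 \left(- \frac{1}{128}\right) - \frac{6363}{12136}\right) = 2 - \left(- \frac{2637}{16} - \frac{6363}{12136}\right) = 2 - - \frac{4013055}{24272} = 2 + \frac{4013055}{24272} = \frac{4061599}{24272} \approx 167.34$)
$\frac{z + 25662}{v{\left(195,52 \right)} + T{\left(28 \right)}} = \frac{\frac{4061599}{24272} + 25662}{\left(-35 + 52\right) + 28} = \frac{626929663}{24272 \left(17 + 28\right)} = \frac{626929663}{24272 \cdot 45} = \frac{626929663}{24272} \cdot \frac{1}{45} = \frac{626929663}{1092240}$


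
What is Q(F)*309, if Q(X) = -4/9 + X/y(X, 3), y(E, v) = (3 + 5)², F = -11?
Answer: -36565/192 ≈ -190.44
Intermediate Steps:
y(E, v) = 64 (y(E, v) = 8² = 64)
Q(X) = -4/9 + X/64
Q(F)*309 = (-4/9 + (1/64)*(-11))*309 = (-4/9 - 11/64)*309 = -355/576*309 = -36565/192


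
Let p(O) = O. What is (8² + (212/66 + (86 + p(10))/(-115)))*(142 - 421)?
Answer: -23426886/1265 ≈ -18519.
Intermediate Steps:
(8² + (212/66 + (86 + p(10))/(-115)))*(142 - 421) = (8² + (212/66 + (86 + 10)/(-115)))*(142 - 421) = (64 + (212*(1/66) + 96*(-1/115)))*(-279) = (64 + (106/33 - 96/115))*(-279) = (64 + 9022/3795)*(-279) = (251902/3795)*(-279) = -23426886/1265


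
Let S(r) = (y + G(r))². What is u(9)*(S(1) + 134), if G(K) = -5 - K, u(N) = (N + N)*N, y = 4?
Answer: 22356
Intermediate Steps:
u(N) = 2*N² (u(N) = (2*N)*N = 2*N²)
S(r) = (-1 - r)² (S(r) = (4 + (-5 - r))² = (-1 - r)²)
u(9)*(S(1) + 134) = (2*9²)*((1 + 1)² + 134) = (2*81)*(2² + 134) = 162*(4 + 134) = 162*138 = 22356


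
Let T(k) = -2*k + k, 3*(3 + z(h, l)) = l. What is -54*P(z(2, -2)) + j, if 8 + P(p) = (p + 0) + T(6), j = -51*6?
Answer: 648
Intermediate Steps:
z(h, l) = -3 + l/3
T(k) = -k
j = -306
P(p) = -14 + p (P(p) = -8 + ((p + 0) - 1*6) = -8 + (p - 6) = -8 + (-6 + p) = -14 + p)
-54*P(z(2, -2)) + j = -54*(-14 + (-3 + (⅓)*(-2))) - 306 = -54*(-14 + (-3 - ⅔)) - 306 = -54*(-14 - 11/3) - 306 = -54*(-53/3) - 306 = 954 - 306 = 648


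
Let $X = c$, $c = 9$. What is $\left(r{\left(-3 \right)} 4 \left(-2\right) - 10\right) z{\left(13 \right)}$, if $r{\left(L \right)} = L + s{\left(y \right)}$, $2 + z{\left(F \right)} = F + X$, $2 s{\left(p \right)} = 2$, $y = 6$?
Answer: $120$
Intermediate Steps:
$X = 9$
$s{\left(p \right)} = 1$ ($s{\left(p \right)} = \frac{1}{2} \cdot 2 = 1$)
$z{\left(F \right)} = 7 + F$ ($z{\left(F \right)} = -2 + \left(F + 9\right) = -2 + \left(9 + F\right) = 7 + F$)
$r{\left(L \right)} = 1 + L$ ($r{\left(L \right)} = L + 1 = 1 + L$)
$\left(r{\left(-3 \right)} 4 \left(-2\right) - 10\right) z{\left(13 \right)} = \left(\left(1 - 3\right) 4 \left(-2\right) - 10\right) \left(7 + 13\right) = \left(\left(-2\right) 4 \left(-2\right) - 10\right) 20 = \left(\left(-8\right) \left(-2\right) - 10\right) 20 = \left(16 - 10\right) 20 = 6 \cdot 20 = 120$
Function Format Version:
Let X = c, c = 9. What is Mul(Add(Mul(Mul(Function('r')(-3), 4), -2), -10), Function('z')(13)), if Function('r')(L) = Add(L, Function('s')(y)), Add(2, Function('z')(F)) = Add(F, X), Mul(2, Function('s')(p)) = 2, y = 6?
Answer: 120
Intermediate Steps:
X = 9
Function('s')(p) = 1 (Function('s')(p) = Mul(Rational(1, 2), 2) = 1)
Function('z')(F) = Add(7, F) (Function('z')(F) = Add(-2, Add(F, 9)) = Add(-2, Add(9, F)) = Add(7, F))
Function('r')(L) = Add(1, L) (Function('r')(L) = Add(L, 1) = Add(1, L))
Mul(Add(Mul(Mul(Function('r')(-3), 4), -2), -10), Function('z')(13)) = Mul(Add(Mul(Mul(Add(1, -3), 4), -2), -10), Add(7, 13)) = Mul(Add(Mul(Mul(-2, 4), -2), -10), 20) = Mul(Add(Mul(-8, -2), -10), 20) = Mul(Add(16, -10), 20) = Mul(6, 20) = 120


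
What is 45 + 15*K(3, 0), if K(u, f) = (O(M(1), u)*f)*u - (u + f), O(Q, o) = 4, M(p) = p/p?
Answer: 0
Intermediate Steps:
M(p) = 1
K(u, f) = -f - u + 4*f*u (K(u, f) = (4*f)*u - (u + f) = 4*f*u - (f + u) = 4*f*u + (-f - u) = -f - u + 4*f*u)
45 + 15*K(3, 0) = 45 + 15*(-1*0 - 1*3 + 4*0*3) = 45 + 15*(0 - 3 + 0) = 45 + 15*(-3) = 45 - 45 = 0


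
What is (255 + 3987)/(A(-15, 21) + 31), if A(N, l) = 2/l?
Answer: 89082/653 ≈ 136.42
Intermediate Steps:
(255 + 3987)/(A(-15, 21) + 31) = (255 + 3987)/(2/21 + 31) = 4242/(2*(1/21) + 31) = 4242/(2/21 + 31) = 4242/(653/21) = 4242*(21/653) = 89082/653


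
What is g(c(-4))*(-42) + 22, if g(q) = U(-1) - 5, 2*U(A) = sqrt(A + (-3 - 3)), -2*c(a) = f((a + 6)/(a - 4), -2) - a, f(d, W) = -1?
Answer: 232 - 21*I*sqrt(7) ≈ 232.0 - 55.561*I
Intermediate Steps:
c(a) = 1/2 + a/2 (c(a) = -(-1 - a)/2 = 1/2 + a/2)
U(A) = sqrt(-6 + A)/2 (U(A) = sqrt(A + (-3 - 3))/2 = sqrt(A - 6)/2 = sqrt(-6 + A)/2)
g(q) = -5 + I*sqrt(7)/2 (g(q) = sqrt(-6 - 1)/2 - 5 = sqrt(-7)/2 - 5 = (I*sqrt(7))/2 - 5 = I*sqrt(7)/2 - 5 = -5 + I*sqrt(7)/2)
g(c(-4))*(-42) + 22 = (-5 + I*sqrt(7)/2)*(-42) + 22 = (210 - 21*I*sqrt(7)) + 22 = 232 - 21*I*sqrt(7)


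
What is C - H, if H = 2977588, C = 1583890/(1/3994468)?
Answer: 6326794942932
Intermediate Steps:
C = 6326797920520 (C = 1583890/(1/3994468) = 1583890*3994468 = 6326797920520)
C - H = 6326797920520 - 1*2977588 = 6326797920520 - 2977588 = 6326794942932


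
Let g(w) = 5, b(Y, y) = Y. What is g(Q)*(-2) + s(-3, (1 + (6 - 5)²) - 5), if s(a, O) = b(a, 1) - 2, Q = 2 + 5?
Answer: -15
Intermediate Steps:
Q = 7
s(a, O) = -2 + a (s(a, O) = a - 2 = -2 + a)
g(Q)*(-2) + s(-3, (1 + (6 - 5)²) - 5) = 5*(-2) + (-2 - 3) = -10 - 5 = -15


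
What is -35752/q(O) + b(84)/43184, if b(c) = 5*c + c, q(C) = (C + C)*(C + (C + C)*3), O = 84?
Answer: -11672869/33327252 ≈ -0.35025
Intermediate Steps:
q(C) = 14*C² (q(C) = (2*C)*(C + (2*C)*3) = (2*C)*(C + 6*C) = (2*C)*(7*C) = 14*C²)
b(c) = 6*c
-35752/q(O) + b(84)/43184 = -35752/(14*84²) + (6*84)/43184 = -35752/(14*7056) + 504*(1/43184) = -35752/98784 + 63/5398 = -35752*1/98784 + 63/5398 = -4469/12348 + 63/5398 = -11672869/33327252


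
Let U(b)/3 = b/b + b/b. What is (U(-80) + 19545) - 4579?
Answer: 14972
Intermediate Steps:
U(b) = 6 (U(b) = 3*(b/b + b/b) = 3*(1 + 1) = 3*2 = 6)
(U(-80) + 19545) - 4579 = (6 + 19545) - 4579 = 19551 - 4579 = 14972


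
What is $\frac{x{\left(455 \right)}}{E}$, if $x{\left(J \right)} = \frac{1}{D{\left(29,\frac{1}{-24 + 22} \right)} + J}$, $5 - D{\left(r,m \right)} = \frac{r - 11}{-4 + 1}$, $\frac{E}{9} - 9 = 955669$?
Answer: $\frac{1}{4008113532} \approx 2.4949 \cdot 10^{-10}$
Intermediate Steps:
$E = 8601102$ ($E = 81 + 9 \cdot 955669 = 81 + 8601021 = 8601102$)
$D{\left(r,m \right)} = \frac{4}{3} + \frac{r}{3}$ ($D{\left(r,m \right)} = 5 - \frac{r - 11}{-4 + 1} = 5 - \frac{-11 + r}{-3} = 5 - \left(-11 + r\right) \left(- \frac{1}{3}\right) = 5 - \left(\frac{11}{3} - \frac{r}{3}\right) = 5 + \left(- \frac{11}{3} + \frac{r}{3}\right) = \frac{4}{3} + \frac{r}{3}$)
$x{\left(J \right)} = \frac{1}{11 + J}$ ($x{\left(J \right)} = \frac{1}{\left(\frac{4}{3} + \frac{1}{3} \cdot 29\right) + J} = \frac{1}{\left(\frac{4}{3} + \frac{29}{3}\right) + J} = \frac{1}{11 + J}$)
$\frac{x{\left(455 \right)}}{E} = \frac{1}{\left(11 + 455\right) 8601102} = \frac{1}{466} \cdot \frac{1}{8601102} = \frac{1}{4008113532}$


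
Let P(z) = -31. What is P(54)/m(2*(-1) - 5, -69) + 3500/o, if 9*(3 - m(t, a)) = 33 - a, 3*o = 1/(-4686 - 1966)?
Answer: -1746149907/25 ≈ -6.9846e+7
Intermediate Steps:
o = -1/19956 (o = 1/(3*(-4686 - 1966)) = (⅓)/(-6652) = (⅓)*(-1/6652) = -1/19956 ≈ -5.0110e-5)
m(t, a) = -⅔ + a/9 (m(t, a) = 3 - (33 - a)/9 = 3 + (-11/3 + a/9) = -⅔ + a/9)
P(54)/m(2*(-1) - 5, -69) + 3500/o = -31/(-⅔ + (⅑)*(-69)) + 3500/(-1/19956) = -31/(-⅔ - 23/3) + 3500*(-19956) = -31/(-25/3) - 69846000 = -31*(-3/25) - 69846000 = 93/25 - 69846000 = -1746149907/25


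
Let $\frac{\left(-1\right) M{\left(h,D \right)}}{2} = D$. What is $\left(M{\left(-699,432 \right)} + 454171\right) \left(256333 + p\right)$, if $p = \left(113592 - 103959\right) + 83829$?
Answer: $158564522065$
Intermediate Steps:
$M{\left(h,D \right)} = - 2 D$
$p = 93462$ ($p = 9633 + 83829 = 93462$)
$\left(M{\left(-699,432 \right)} + 454171\right) \left(256333 + p\right) = \left(\left(-2\right) 432 + 454171\right) \left(256333 + 93462\right) = \left(-864 + 454171\right) 349795 = 453307 \cdot 349795 = 158564522065$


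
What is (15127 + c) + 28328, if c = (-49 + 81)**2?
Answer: 44479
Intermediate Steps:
c = 1024 (c = 32**2 = 1024)
(15127 + c) + 28328 = (15127 + 1024) + 28328 = 16151 + 28328 = 44479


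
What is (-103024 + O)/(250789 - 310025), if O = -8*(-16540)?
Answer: -7324/14809 ≈ -0.49456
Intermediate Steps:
O = 132320
(-103024 + O)/(250789 - 310025) = (-103024 + 132320)/(250789 - 310025) = 29296/(-59236) = 29296*(-1/59236) = -7324/14809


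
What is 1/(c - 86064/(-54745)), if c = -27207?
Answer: -54745/1489361151 ≈ -3.6757e-5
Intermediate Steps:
1/(c - 86064/(-54745)) = 1/(-27207 - 86064/(-54745)) = 1/(-27207 - 86064*(-1/54745)) = 1/(-27207 + 86064/54745) = 1/(-1489361151/54745) = -54745/1489361151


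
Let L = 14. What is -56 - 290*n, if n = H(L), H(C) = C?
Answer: -4116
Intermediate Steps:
n = 14
-56 - 290*n = -56 - 290*14 = -56 - 4060 = -4116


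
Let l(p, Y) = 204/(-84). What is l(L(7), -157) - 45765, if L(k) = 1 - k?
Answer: -320372/7 ≈ -45767.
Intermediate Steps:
l(p, Y) = -17/7 (l(p, Y) = 204*(-1/84) = -17/7)
l(L(7), -157) - 45765 = -17/7 - 45765 = -320372/7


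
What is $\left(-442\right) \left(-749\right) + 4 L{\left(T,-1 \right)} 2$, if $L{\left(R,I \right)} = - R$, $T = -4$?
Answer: $331090$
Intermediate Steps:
$\left(-442\right) \left(-749\right) + 4 L{\left(T,-1 \right)} 2 = \left(-442\right) \left(-749\right) + 4 \left(\left(-1\right) \left(-4\right)\right) 2 = 331058 + 4 \cdot 4 \cdot 2 = 331058 + 16 \cdot 2 = 331058 + 32 = 331090$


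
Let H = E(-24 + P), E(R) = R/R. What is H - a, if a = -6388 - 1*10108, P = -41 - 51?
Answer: 16497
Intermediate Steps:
P = -92
a = -16496 (a = -6388 - 10108 = -16496)
E(R) = 1
H = 1
H - a = 1 - 1*(-16496) = 1 + 16496 = 16497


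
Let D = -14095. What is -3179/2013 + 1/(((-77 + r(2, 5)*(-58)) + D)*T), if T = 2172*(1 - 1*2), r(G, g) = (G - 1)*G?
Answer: -2989563907/1893045696 ≈ -1.5792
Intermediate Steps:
r(G, g) = G*(-1 + G) (r(G, g) = (-1 + G)*G = G*(-1 + G))
T = -2172 (T = 2172*(1 - 2) = 2172*(-1) = -2172)
-3179/2013 + 1/(((-77 + r(2, 5)*(-58)) + D)*T) = -3179/2013 + 1/((-77 + (2*(-1 + 2))*(-58)) - 14095*(-2172)) = -3179*1/2013 - 1/2172/((-77 + (2*1)*(-58)) - 14095) = -289/183 - 1/2172/((-77 + 2*(-58)) - 14095) = -289/183 - 1/2172/((-77 - 116) - 14095) = -289/183 - 1/2172/(-193 - 14095) = -289/183 - 1/2172/(-14288) = -289/183 - 1/14288*(-1/2172) = -289/183 + 1/31033536 = -2989563907/1893045696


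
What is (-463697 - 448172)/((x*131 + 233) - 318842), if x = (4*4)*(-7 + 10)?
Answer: 911869/312321 ≈ 2.9197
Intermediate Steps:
x = 48 (x = 16*3 = 48)
(-463697 - 448172)/((x*131 + 233) - 318842) = (-463697 - 448172)/((48*131 + 233) - 318842) = -911869/((6288 + 233) - 318842) = -911869/(6521 - 318842) = -911869/(-312321) = -911869*(-1/312321) = 911869/312321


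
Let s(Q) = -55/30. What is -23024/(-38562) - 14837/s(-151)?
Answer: 1716559814/212091 ≈ 8093.5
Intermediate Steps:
s(Q) = -11/6 (s(Q) = -55*1/30 = -11/6)
-23024/(-38562) - 14837/s(-151) = -23024/(-38562) - 14837/(-11/6) = -23024*(-1/38562) - 14837*(-6/11) = 11512/19281 + 89022/11 = 1716559814/212091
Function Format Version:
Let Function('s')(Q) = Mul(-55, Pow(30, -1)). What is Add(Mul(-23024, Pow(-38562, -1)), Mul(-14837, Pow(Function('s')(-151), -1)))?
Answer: Rational(1716559814, 212091) ≈ 8093.5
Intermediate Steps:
Function('s')(Q) = Rational(-11, 6) (Function('s')(Q) = Mul(-55, Rational(1, 30)) = Rational(-11, 6))
Add(Mul(-23024, Pow(-38562, -1)), Mul(-14837, Pow(Function('s')(-151), -1))) = Add(Mul(-23024, Pow(-38562, -1)), Mul(-14837, Pow(Rational(-11, 6), -1))) = Add(Mul(-23024, Rational(-1, 38562)), Mul(-14837, Rational(-6, 11))) = Add(Rational(11512, 19281), Rational(89022, 11)) = Rational(1716559814, 212091)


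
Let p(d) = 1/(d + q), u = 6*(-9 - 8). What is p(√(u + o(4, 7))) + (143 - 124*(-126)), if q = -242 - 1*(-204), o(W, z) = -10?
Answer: 12266707/778 - I*√7/389 ≈ 15767.0 - 0.0068014*I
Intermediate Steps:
u = -102 (u = 6*(-17) = -102)
q = -38 (q = -242 + 204 = -38)
p(d) = 1/(-38 + d) (p(d) = 1/(d - 38) = 1/(-38 + d))
p(√(u + o(4, 7))) + (143 - 124*(-126)) = 1/(-38 + √(-102 - 10)) + (143 - 124*(-126)) = 1/(-38 + √(-112)) + (143 + 15624) = 1/(-38 + 4*I*√7) + 15767 = 15767 + 1/(-38 + 4*I*√7)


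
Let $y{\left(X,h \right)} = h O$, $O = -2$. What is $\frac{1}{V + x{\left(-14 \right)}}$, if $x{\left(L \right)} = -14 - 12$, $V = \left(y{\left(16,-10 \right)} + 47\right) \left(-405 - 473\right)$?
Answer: $- \frac{1}{58852} \approx -1.6992 \cdot 10^{-5}$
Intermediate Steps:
$y{\left(X,h \right)} = - 2 h$ ($y{\left(X,h \right)} = h \left(-2\right) = - 2 h$)
$V = -58826$ ($V = \left(\left(-2\right) \left(-10\right) + 47\right) \left(-405 - 473\right) = \left(20 + 47\right) \left(-878\right) = 67 \left(-878\right) = -58826$)
$x{\left(L \right)} = -26$
$\frac{1}{V + x{\left(-14 \right)}} = \frac{1}{-58826 - 26} = \frac{1}{-58852} = - \frac{1}{58852}$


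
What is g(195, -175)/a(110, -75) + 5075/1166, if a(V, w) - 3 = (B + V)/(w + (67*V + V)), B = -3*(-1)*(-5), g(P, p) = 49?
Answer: 26815026/1300673 ≈ 20.616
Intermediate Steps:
B = -15 (B = 3*(-5) = -15)
a(V, w) = 3 + (-15 + V)/(w + 68*V) (a(V, w) = 3 + (-15 + V)/(w + (67*V + V)) = 3 + (-15 + V)/(w + 68*V))
g(195, -175)/a(110, -75) + 5075/1166 = 49/(((-15 + 3*(-75) + 205*110)/(-75 + 68*110))) + 5075/1166 = 49/(((-15 - 225 + 22550)/(-75 + 7480))) + 5075*(1/1166) = 49/((22310/7405)) + 5075/1166 = 49/(((1/7405)*22310)) + 5075/1166 = 49/(4462/1481) + 5075/1166 = 49*(1481/4462) + 5075/1166 = 72569/4462 + 5075/1166 = 26815026/1300673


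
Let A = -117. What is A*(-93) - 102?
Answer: 10779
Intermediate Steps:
A*(-93) - 102 = -117*(-93) - 102 = 10881 - 102 = 10779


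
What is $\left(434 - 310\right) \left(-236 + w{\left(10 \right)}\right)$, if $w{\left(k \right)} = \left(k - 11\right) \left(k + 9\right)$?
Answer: $-31620$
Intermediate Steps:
$w{\left(k \right)} = \left(-11 + k\right) \left(9 + k\right)$
$\left(434 - 310\right) \left(-236 + w{\left(10 \right)}\right) = \left(434 - 310\right) \left(-236 - \left(119 - 100\right)\right) = 124 \left(-236 - 19\right) = 124 \left(-255\right) = -31620$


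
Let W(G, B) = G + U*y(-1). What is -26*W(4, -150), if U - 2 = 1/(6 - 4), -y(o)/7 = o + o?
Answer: -1014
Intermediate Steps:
y(o) = -14*o (y(o) = -7*(o + o) = -14*o)
U = 5/2 (U = 2 + 1/(6 - 4) = 2 + 1/2 = 2 + ½ = 5/2 ≈ 2.5000)
W(G, B) = 35 + G (W(G, B) = G + 5*(-14*(-1))/2 = G + (5/2)*14 = G + 35 = 35 + G)
-26*W(4, -150) = -26*(35 + 4) = -26*39 = -1014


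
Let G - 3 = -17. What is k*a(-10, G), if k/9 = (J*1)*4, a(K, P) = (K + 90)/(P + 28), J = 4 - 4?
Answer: 0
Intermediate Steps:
J = 0
G = -14 (G = 3 - 17 = -14)
a(K, P) = (90 + K)/(28 + P)
k = 0 (k = 9*((0*1)*4) = 9*(0*4) = 9*0 = 0)
k*a(-10, G) = 0*((90 - 10)/(28 - 14)) = 0*(80/14) = 0*((1/14)*80) = 0*(40/7) = 0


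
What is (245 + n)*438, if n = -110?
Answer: 59130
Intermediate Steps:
(245 + n)*438 = (245 - 110)*438 = 135*438 = 59130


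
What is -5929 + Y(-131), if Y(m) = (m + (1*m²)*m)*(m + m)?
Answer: 589028235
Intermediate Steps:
Y(m) = 2*m*(m + m³) (Y(m) = (m + m²*m)*(2*m) = (m + m³)*(2*m) = 2*m*(m + m³))
-5929 + Y(-131) = -5929 + 2*(-131)²*(1 + (-131)²) = -5929 + 2*17161*(1 + 17161) = -5929 + 2*17161*17162 = -5929 + 589034164 = 589028235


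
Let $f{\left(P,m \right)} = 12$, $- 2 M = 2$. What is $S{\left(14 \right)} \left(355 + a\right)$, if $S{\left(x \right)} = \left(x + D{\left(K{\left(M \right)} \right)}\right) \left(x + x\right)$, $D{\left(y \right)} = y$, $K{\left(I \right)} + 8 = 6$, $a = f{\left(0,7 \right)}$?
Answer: $123312$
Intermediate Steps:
$M = -1$ ($M = \left(- \frac{1}{2}\right) 2 = -1$)
$a = 12$
$K{\left(I \right)} = -2$ ($K{\left(I \right)} = -8 + 6 = -2$)
$S{\left(x \right)} = 2 x \left(-2 + x\right)$ ($S{\left(x \right)} = \left(x - 2\right) \left(x + x\right) = \left(-2 + x\right) 2 x = 2 x \left(-2 + x\right)$)
$S{\left(14 \right)} \left(355 + a\right) = 2 \cdot 14 \left(-2 + 14\right) \left(355 + 12\right) = 2 \cdot 14 \cdot 12 \cdot 367 = 336 \cdot 367 = 123312$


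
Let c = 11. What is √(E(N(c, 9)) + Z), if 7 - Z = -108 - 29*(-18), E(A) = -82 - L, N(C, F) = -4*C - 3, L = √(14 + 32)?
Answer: √(-489 - √46) ≈ 22.266*I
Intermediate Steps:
L = √46 ≈ 6.7823
N(C, F) = -3 - 4*C
E(A) = -82 - √46
Z = -407 (Z = 7 - (-108 - 29*(-18)) = 7 - (-108 + 522) = 7 - 1*414 = 7 - 414 = -407)
√(E(N(c, 9)) + Z) = √((-82 - √46) - 407) = √(-489 - √46)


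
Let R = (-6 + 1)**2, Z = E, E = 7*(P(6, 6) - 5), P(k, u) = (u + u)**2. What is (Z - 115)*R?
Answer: 21450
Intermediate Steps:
P(k, u) = 4*u**2 (P(k, u) = (2*u)**2 = 4*u**2)
E = 973 (E = 7*(4*6**2 - 5) = 7*(4*36 - 5) = 7*(144 - 5) = 7*139 = 973)
Z = 973
R = 25 (R = (-5)**2 = 25)
(Z - 115)*R = (973 - 115)*25 = 858*25 = 21450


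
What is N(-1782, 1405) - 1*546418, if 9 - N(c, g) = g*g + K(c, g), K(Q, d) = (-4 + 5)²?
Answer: -2520435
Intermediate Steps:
K(Q, d) = 1 (K(Q, d) = 1² = 1)
N(c, g) = 8 - g² (N(c, g) = 9 - (g*g + 1) = 9 - (g² + 1) = 9 - (1 + g²) = 9 + (-1 - g²) = 8 - g²)
N(-1782, 1405) - 1*546418 = (8 - 1*1405²) - 1*546418 = (8 - 1*1974025) - 546418 = (8 - 1974025) - 546418 = -1974017 - 546418 = -2520435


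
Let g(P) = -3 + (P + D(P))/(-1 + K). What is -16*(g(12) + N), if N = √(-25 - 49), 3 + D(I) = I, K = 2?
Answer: -288 - 16*I*√74 ≈ -288.0 - 137.64*I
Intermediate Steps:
D(I) = -3 + I
N = I*√74 (N = √(-74) = I*√74 ≈ 8.6023*I)
g(P) = -6 + 2*P (g(P) = -3 + (P + (-3 + P))/(-1 + 2) = -3 + (-3 + 2*P)/1 = -3 + (-3 + 2*P)*1 = -3 + (-3 + 2*P) = -6 + 2*P)
-16*(g(12) + N) = -16*((-6 + 2*12) + I*√74) = -16*((-6 + 24) + I*√74) = -16*(18 + I*√74) = -288 - 16*I*√74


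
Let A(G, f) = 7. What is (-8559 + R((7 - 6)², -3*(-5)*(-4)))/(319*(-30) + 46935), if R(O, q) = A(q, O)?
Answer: -8552/37365 ≈ -0.22888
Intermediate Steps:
R(O, q) = 7
(-8559 + R((7 - 6)², -3*(-5)*(-4)))/(319*(-30) + 46935) = (-8559 + 7)/(319*(-30) + 46935) = -8552/(-9570 + 46935) = -8552/37365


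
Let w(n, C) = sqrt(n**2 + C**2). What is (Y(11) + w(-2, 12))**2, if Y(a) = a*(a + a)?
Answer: 58712 + 968*sqrt(37) ≈ 64600.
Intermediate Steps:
Y(a) = 2*a**2 (Y(a) = a*(2*a) = 2*a**2)
w(n, C) = sqrt(C**2 + n**2)
(Y(11) + w(-2, 12))**2 = (2*11**2 + sqrt(12**2 + (-2)**2))**2 = (2*121 + sqrt(144 + 4))**2 = (242 + sqrt(148))**2 = (242 + 2*sqrt(37))**2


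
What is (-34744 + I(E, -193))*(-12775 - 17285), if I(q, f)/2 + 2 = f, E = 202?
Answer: 1056128040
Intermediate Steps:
I(q, f) = -4 + 2*f
(-34744 + I(E, -193))*(-12775 - 17285) = (-34744 + (-4 + 2*(-193)))*(-12775 - 17285) = (-34744 + (-4 - 386))*(-30060) = (-34744 - 390)*(-30060) = -35134*(-30060) = 1056128040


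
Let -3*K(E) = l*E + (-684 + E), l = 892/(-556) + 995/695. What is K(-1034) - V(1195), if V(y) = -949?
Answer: 609719/417 ≈ 1462.2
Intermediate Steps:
l = -24/139 (l = 892*(-1/556) + 995*(1/695) = -223/139 + 199/139 = -24/139 ≈ -0.17266)
K(E) = 228 - 115*E/417 (K(E) = -(-24*E/139 + (-684 + E))/3 = -(-684 + 115*E/139)/3 = 228 - 115*E/417)
K(-1034) - V(1195) = (228 - 115/417*(-1034)) - 1*(-949) = (228 + 118910/417) + 949 = 213986/417 + 949 = 609719/417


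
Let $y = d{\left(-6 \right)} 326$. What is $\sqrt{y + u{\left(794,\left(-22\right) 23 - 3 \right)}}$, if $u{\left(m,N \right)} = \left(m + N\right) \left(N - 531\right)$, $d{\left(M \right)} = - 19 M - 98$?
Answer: $4 i \sqrt{18199} \approx 539.61 i$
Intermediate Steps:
$d{\left(M \right)} = -98 - 19 M$
$u{\left(m,N \right)} = \left(-531 + N\right) \left(N + m\right)$ ($u{\left(m,N \right)} = \left(N + m\right) \left(-531 + N\right) = \left(-531 + N\right) \left(N + m\right)$)
$y = 5216$ ($y = \left(-98 - -114\right) 326 = \left(-98 + 114\right) 326 = 16 \cdot 326 = 5216$)
$\sqrt{y + u{\left(794,\left(-22\right) 23 - 3 \right)}} = \sqrt{5216 - \left(421614 - \left(\left(-22\right) 23 - 3\right)^{2} + 531 \left(\left(-22\right) 23 - 3\right) - \left(\left(-22\right) 23 - 3\right) 794\right)} = \sqrt{5216 - \left(421614 - \left(-506 - 3\right)^{2} + 531 \left(-506 - 3\right) - \left(-506 - 3\right) 794\right)} = \sqrt{5216 - \left(555481 - 259081\right)} = \sqrt{5216 + \left(259081 + 270279 - 421614 - 404146\right)} = \sqrt{5216 - 296400} = \sqrt{-291184} = 4 i \sqrt{18199}$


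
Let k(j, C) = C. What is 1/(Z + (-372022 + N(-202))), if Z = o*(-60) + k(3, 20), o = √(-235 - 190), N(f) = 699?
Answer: I/(-371303*I + 300*√17) ≈ -2.6932e-6 + 8.9719e-9*I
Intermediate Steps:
o = 5*I*√17 (o = √(-425) = 5*I*√17 ≈ 20.616*I)
Z = 20 - 300*I*√17 (Z = (5*I*√17)*(-60) + 20 = -300*I*√17 + 20 = 20 - 300*I*√17 ≈ 20.0 - 1236.9*I)
1/(Z + (-372022 + N(-202))) = 1/((20 - 300*I*√17) + (-372022 + 699)) = 1/((20 - 300*I*√17) - 371323) = 1/(-371303 - 300*I*√17)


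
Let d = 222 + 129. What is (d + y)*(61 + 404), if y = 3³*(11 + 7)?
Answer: 389205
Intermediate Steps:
d = 351
y = 486 (y = 27*18 = 486)
(d + y)*(61 + 404) = (351 + 486)*(61 + 404) = 837*465 = 389205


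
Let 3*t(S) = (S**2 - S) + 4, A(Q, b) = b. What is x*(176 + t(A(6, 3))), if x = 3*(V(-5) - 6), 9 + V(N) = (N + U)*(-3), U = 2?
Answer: -3228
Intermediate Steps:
V(N) = -15 - 3*N (V(N) = -9 + (N + 2)*(-3) = -9 + (2 + N)*(-3) = -9 + (-6 - 3*N) = -15 - 3*N)
x = -18 (x = 3*((-15 - 3*(-5)) - 6) = 3*((-15 + 15) - 6) = 3*(0 - 6) = 3*(-6) = -18)
t(S) = 4/3 - S/3 + S**2/3 (t(S) = ((S**2 - S) + 4)/3 = (4 + S**2 - S)/3 = 4/3 - S/3 + S**2/3)
x*(176 + t(A(6, 3))) = -18*(176 + (4/3 - 1/3*3 + (1/3)*3**2)) = -18*(176 + (4/3 - 1 + (1/3)*9)) = -18*(176 + (4/3 - 1 + 3)) = -18*(176 + 10/3) = -18*538/3 = -3228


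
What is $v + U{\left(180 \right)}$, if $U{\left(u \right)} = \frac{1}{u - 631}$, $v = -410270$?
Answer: $- \frac{185031771}{451} \approx -4.1027 \cdot 10^{5}$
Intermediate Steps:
$U{\left(u \right)} = \frac{1}{-631 + u}$
$v + U{\left(180 \right)} = -410270 + \frac{1}{-631 + 180} = -410270 + \frac{1}{-451} = -410270 - \frac{1}{451} = - \frac{185031771}{451}$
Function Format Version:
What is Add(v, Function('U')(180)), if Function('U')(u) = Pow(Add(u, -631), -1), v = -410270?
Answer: Rational(-185031771, 451) ≈ -4.1027e+5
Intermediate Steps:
Function('U')(u) = Pow(Add(-631, u), -1)
Add(v, Function('U')(180)) = Add(-410270, Pow(Add(-631, 180), -1)) = Add(-410270, Pow(-451, -1)) = Add(-410270, Rational(-1, 451)) = Rational(-185031771, 451)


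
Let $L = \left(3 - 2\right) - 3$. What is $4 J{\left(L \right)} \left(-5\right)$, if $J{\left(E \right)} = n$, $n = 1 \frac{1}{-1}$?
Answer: $20$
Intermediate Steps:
$L = -2$ ($L = 1 - 3 = -2$)
$n = -1$ ($n = 1 \left(-1\right) = -1$)
$J{\left(E \right)} = -1$
$4 J{\left(L \right)} \left(-5\right) = 4 \left(-1\right) \left(-5\right) = \left(-4\right) \left(-5\right) = 20$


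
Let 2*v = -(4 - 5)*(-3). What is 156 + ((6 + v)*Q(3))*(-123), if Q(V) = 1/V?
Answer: -57/2 ≈ -28.500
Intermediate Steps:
v = -3/2 (v = (-(4 - 5)*(-3))/2 = (-1*(-1)*(-3))/2 = (1*(-3))/2 = (½)*(-3) = -3/2 ≈ -1.5000)
156 + ((6 + v)*Q(3))*(-123) = 156 + ((6 - 3/2)/3)*(-123) = 156 + ((9/2)*(⅓))*(-123) = 156 + (3/2)*(-123) = 156 - 369/2 = -57/2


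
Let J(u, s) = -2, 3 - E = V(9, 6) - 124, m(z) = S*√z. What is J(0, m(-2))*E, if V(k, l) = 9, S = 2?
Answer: -236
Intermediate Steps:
m(z) = 2*√z
E = 118 (E = 3 - (9 - 124) = 3 - 1*(-115) = 3 + 115 = 118)
J(0, m(-2))*E = -2*118 = -236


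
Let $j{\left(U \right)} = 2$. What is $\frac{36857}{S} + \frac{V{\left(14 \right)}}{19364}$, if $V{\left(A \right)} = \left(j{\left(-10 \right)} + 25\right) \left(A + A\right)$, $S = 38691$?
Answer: $\frac{185737336}{187303131} \approx 0.99164$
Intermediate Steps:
$V{\left(A \right)} = 54 A$ ($V{\left(A \right)} = \left(2 + 25\right) \left(A + A\right) = 27 \cdot 2 A = 54 A$)
$\frac{36857}{S} + \frac{V{\left(14 \right)}}{19364} = \frac{36857}{38691} + \frac{54 \cdot 14}{19364} = 36857 \cdot \frac{1}{38691} + 756 \cdot \frac{1}{19364} = \frac{36857}{38691} + \frac{189}{4841} = \frac{185737336}{187303131}$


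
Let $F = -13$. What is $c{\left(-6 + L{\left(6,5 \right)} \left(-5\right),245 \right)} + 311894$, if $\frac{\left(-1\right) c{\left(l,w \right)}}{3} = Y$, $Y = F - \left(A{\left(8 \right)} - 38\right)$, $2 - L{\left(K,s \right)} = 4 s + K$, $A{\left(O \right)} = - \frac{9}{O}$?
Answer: $\frac{2494525}{8} \approx 3.1182 \cdot 10^{5}$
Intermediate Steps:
$L{\left(K,s \right)} = 2 - K - 4 s$ ($L{\left(K,s \right)} = 2 - \left(4 s + K\right) = 2 - \left(K + 4 s\right) = 2 - K - 4 s$)
$Y = \frac{209}{8}$ ($Y = -13 - \left(- \frac{9}{8} - 38\right) = -13 - - \frac{313}{8} = -13 + \frac{313}{8} = \frac{209}{8} \approx 26.125$)
$c{\left(l,w \right)} = - \frac{627}{8}$ ($c{\left(l,w \right)} = \left(-3\right) \frac{209}{8} = - \frac{627}{8}$)
$c{\left(-6 + L{\left(6,5 \right)} \left(-5\right),245 \right)} + 311894 = - \frac{627}{8} + 311894 = \frac{2494525}{8}$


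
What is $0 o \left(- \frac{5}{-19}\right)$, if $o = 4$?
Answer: $0$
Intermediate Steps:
$0 o \left(- \frac{5}{-19}\right) = 0 \cdot 4 \left(- \frac{5}{-19}\right) = 0 \left(\left(-5\right) \left(- \frac{1}{19}\right)\right) = 0 \cdot \frac{5}{19} = 0$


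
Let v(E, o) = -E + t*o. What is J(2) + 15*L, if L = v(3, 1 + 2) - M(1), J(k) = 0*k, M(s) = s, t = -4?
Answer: -240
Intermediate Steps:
J(k) = 0
v(E, o) = -E - 4*o
L = -16 (L = (-1*3 - 4*(1 + 2)) - 1*1 = (-3 - 4*3) - 1 = (-3 - 12) - 1 = -15 - 1 = -16)
J(2) + 15*L = 0 + 15*(-16) = 0 - 240 = -240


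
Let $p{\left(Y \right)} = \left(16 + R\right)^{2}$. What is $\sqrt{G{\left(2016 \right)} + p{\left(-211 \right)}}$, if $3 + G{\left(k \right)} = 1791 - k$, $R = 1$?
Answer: $\sqrt{61} \approx 7.8102$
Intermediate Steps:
$G{\left(k \right)} = 1788 - k$ ($G{\left(k \right)} = -3 - \left(-1791 + k\right) = 1788 - k$)
$p{\left(Y \right)} = 289$ ($p{\left(Y \right)} = \left(16 + 1\right)^{2} = 17^{2} = 289$)
$\sqrt{G{\left(2016 \right)} + p{\left(-211 \right)}} = \sqrt{\left(1788 - 2016\right) + 289} = \sqrt{-228 + 289} = \sqrt{61}$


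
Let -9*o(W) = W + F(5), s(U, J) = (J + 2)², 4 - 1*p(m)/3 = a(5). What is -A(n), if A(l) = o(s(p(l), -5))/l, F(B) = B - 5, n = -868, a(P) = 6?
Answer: -1/868 ≈ -0.0011521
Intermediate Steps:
p(m) = -6 (p(m) = 12 - 3*6 = 12 - 18 = -6)
s(U, J) = (2 + J)²
F(B) = -5 + B
o(W) = -W/9 (o(W) = -(W + (-5 + 5))/9 = -(W + 0)/9 = -W/9)
A(l) = -1/l (A(l) = (-(2 - 5)²/9)/l = (-⅑*(-3)²)/l = (-⅑*9)/l = -1/l)
-A(n) = -(-1)/(-868) = -(-1)*(-1)/868 = -1*1/868 = -1/868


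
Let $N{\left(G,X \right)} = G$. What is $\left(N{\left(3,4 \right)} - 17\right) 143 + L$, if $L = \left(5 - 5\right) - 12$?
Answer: $-2014$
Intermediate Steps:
$L = -12$ ($L = \left(5 - 5\right) - 12 = 0 - 12 = -12$)
$\left(N{\left(3,4 \right)} - 17\right) 143 + L = \left(3 - 17\right) 143 - 12 = \left(-14\right) 143 - 12 = -2002 - 12 = -2014$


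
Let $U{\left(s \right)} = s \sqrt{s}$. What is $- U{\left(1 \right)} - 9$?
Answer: $-10$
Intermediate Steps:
$U{\left(s \right)} = s^{\frac{3}{2}}$
$- U{\left(1 \right)} - 9 = - 1^{\frac{3}{2}} - 9 = \left(-1\right) 1 - 9 = -1 - 9 = -10$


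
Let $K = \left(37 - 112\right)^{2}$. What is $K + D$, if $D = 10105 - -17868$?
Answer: $33598$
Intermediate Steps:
$D = 27973$ ($D = 10105 + 17868 = 27973$)
$K = 5625$ ($K = \left(-75\right)^{2} = 5625$)
$K + D = 5625 + 27973 = 33598$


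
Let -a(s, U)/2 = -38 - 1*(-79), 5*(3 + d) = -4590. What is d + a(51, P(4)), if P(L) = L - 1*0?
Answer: -1003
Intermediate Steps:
P(L) = L (P(L) = L + 0 = L)
d = -921 (d = -3 + (⅕)*(-4590) = -3 - 918 = -921)
a(s, U) = -82 (a(s, U) = -2*(-38 - 1*(-79)) = -2*(-38 + 79) = -2*41 = -82)
d + a(51, P(4)) = -921 - 82 = -1003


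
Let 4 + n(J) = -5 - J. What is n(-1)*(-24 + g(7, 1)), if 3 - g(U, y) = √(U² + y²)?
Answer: 168 + 40*√2 ≈ 224.57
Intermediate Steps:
n(J) = -9 - J (n(J) = -4 + (-5 - J) = -9 - J)
g(U, y) = 3 - √(U² + y²)
n(-1)*(-24 + g(7, 1)) = (-9 - 1*(-1))*(-24 + (3 - √(7² + 1²))) = (-9 + 1)*(-24 + (3 - √(49 + 1))) = -8*(-24 + (3 - √50)) = -8*(-24 + (3 - 5*√2)) = -8*(-21 - 5*√2) = 168 + 40*√2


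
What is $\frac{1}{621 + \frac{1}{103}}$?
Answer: $\frac{103}{63964} \approx 0.0016103$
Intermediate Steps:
$\frac{1}{621 + \frac{1}{103}} = \frac{1}{\frac{63964}{103}} = \frac{103}{63964}$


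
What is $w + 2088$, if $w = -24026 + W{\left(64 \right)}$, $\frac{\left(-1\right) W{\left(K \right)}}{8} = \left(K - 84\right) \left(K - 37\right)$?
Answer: $-17618$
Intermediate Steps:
$W{\left(K \right)} = - 8 \left(-84 + K\right) \left(-37 + K\right)$ ($W{\left(K \right)} = - 8 \left(K - 84\right) \left(K - 37\right) = - 8 \left(-84 + K\right) \left(-37 + K\right)$)
$w = -19706$ ($w = -24026 - \left(-37088 + 32768\right) = -24026 - -4320 = -24026 + 4320 = -19706$)
$w + 2088 = -19706 + 2088 = -17618$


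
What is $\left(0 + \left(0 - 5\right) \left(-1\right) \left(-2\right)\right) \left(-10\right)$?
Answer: $100$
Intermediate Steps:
$\left(0 + \left(0 - 5\right) \left(-1\right) \left(-2\right)\right) \left(-10\right) = \left(0 + \left(-5\right) \left(-1\right) \left(-2\right)\right) \left(-10\right) = \left(0 + 5 \left(-2\right)\right) \left(-10\right) = \left(0 - 10\right) \left(-10\right) = \left(-10\right) \left(-10\right) = 100$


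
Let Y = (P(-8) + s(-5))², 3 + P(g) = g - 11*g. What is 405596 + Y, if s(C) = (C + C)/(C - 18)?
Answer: 217732245/529 ≈ 4.1159e+5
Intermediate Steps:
P(g) = -3 - 10*g (P(g) = -3 + (g - 11*g) = -3 - 10*g)
s(C) = 2*C/(-18 + C) (s(C) = (2*C)/(-18 + C) = 2*C/(-18 + C))
Y = 3171961/529 (Y = ((-3 - 10*(-8)) + 2*(-5)/(-18 - 5))² = ((-3 + 80) + 2*(-5)/(-23))² = (77 + 2*(-5)*(-1/23))² = (77 + 10/23)² = (1781/23)² = 3171961/529 ≈ 5996.1)
405596 + Y = 405596 + 3171961/529 = 217732245/529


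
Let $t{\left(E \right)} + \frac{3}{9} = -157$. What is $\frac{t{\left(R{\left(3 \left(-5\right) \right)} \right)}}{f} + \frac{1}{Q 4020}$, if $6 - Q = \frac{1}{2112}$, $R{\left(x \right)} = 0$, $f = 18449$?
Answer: $- \frac{1993797448}{234936115395} \approx -0.0084866$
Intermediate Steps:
$t{\left(E \right)} = - \frac{472}{3}$ ($t{\left(E \right)} = - \frac{1}{3} - 157 = - \frac{472}{3}$)
$Q = \frac{12671}{2112}$ ($Q = 6 - \frac{1}{2112} = \frac{12671}{2112} \approx 5.9995$)
$\frac{t{\left(R{\left(3 \left(-5\right) \right)} \right)}}{f} + \frac{1}{Q 4020} = - \frac{472}{3 \cdot 18449} + \frac{1}{\frac{12671}{2112} \cdot 4020} = \left(- \frac{472}{3}\right) \frac{1}{18449} + \frac{2112}{12671} \cdot \frac{1}{4020} = - \frac{472}{55347} + \frac{176}{4244785} = - \frac{1993797448}{234936115395}$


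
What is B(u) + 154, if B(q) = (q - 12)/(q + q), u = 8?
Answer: 615/4 ≈ 153.75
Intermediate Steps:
B(q) = (-12 + q)/(2*q) (B(q) = (-12 + q)/((2*q)) = (-12 + q)*(1/(2*q)) = (-12 + q)/(2*q))
B(u) + 154 = (1/2)*(-12 + 8)/8 + 154 = (1/2)*(1/8)*(-4) + 154 = -1/4 + 154 = 615/4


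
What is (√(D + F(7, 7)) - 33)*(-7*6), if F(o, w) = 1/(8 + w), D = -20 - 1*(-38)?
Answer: 1386 - 14*√4065/5 ≈ 1207.5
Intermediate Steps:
D = 18 (D = -20 + 38 = 18)
(√(D + F(7, 7)) - 33)*(-7*6) = (√(18 + 1/(8 + 7)) - 33)*(-7*6) = (√(18 + 1/15) - 33)*(-42) = (√(271/15) - 33)*(-42) = (√4065/15 - 33)*(-42) = (-33 + √4065/15)*(-42) = 1386 - 14*√4065/5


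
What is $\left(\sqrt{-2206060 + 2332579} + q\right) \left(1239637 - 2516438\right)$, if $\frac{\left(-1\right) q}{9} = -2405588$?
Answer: $-27643114475892 - 1276801 \sqrt{126519} \approx -2.7644 \cdot 10^{13}$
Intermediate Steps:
$q = 21650292$ ($q = \left(-9\right) \left(-2405588\right) = 21650292$)
$\left(\sqrt{-2206060 + 2332579} + q\right) \left(1239637 - 2516438\right) = \left(\sqrt{-2206060 + 2332579} + 21650292\right) \left(1239637 - 2516438\right) = \left(\sqrt{126519} + 21650292\right) \left(1239637 - 2516438\right) = \left(21650292 + \sqrt{126519}\right) \left(-1276801\right) = -27643114475892 - 1276801 \sqrt{126519}$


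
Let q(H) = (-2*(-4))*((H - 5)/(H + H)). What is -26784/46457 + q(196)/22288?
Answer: -29242254521/50736247184 ≈ -0.57636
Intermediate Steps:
q(H) = 4*(-5 + H)/H (q(H) = 8*((-5 + H)/((2*H))) = 8*((-5 + H)*(1/(2*H))) = 8*((-5 + H)/(2*H)) = 4*(-5 + H)/H)
-26784/46457 + q(196)/22288 = -26784/46457 + (4 - 20/196)/22288 = -26784*1/46457 + (4 - 20*1/196)*(1/22288) = -26784/46457 + (4 - 5/49)*(1/22288) = -26784/46457 + (191/49)*(1/22288) = -26784/46457 + 191/1092112 = -29242254521/50736247184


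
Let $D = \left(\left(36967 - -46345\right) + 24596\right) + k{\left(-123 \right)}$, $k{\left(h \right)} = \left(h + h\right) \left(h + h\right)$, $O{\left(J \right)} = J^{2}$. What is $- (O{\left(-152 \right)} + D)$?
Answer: $-191528$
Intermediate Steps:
$k{\left(h \right)} = 4 h^{2}$ ($k{\left(h \right)} = 2 h 2 h = 4 h^{2}$)
$D = 168424$ ($D = \left(\left(36967 - -46345\right) + 24596\right) + 4 \left(-123\right)^{2} = \left(\left(36967 + 46345\right) + 24596\right) + 4 \cdot 15129 = \left(83312 + 24596\right) + 60516 = 107908 + 60516 = 168424$)
$- (O{\left(-152 \right)} + D) = - (\left(-152\right)^{2} + 168424) = - (23104 + 168424) = \left(-1\right) 191528 = -191528$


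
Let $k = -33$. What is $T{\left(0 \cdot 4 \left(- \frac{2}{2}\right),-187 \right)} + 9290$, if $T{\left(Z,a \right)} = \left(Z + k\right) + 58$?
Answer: $9315$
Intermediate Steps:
$T{\left(Z,a \right)} = 25 + Z$ ($T{\left(Z,a \right)} = \left(Z - 33\right) + 58 = \left(-33 + Z\right) + 58 = 25 + Z$)
$T{\left(0 \cdot 4 \left(- \frac{2}{2}\right),-187 \right)} + 9290 = \left(25 + 0 \cdot 4 \left(- \frac{2}{2}\right)\right) + 9290 = \left(25 + 0 \left(\left(-2\right) \frac{1}{2}\right)\right) + 9290 = \left(25 + 0 \left(-1\right)\right) + 9290 = \left(25 + 0\right) + 9290 = 25 + 9290 = 9315$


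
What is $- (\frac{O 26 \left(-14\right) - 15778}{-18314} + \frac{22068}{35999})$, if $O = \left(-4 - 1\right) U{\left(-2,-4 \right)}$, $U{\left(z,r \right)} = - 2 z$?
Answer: $- \frac{355036427}{329642843} \approx -1.077$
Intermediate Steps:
$O = -20$ ($O = \left(-4 - 1\right) \left(\left(-2\right) \left(-2\right)\right) = \left(-5\right) 4 = -20$)
$- (\frac{O 26 \left(-14\right) - 15778}{-18314} + \frac{22068}{35999}) = - (\frac{\left(-20\right) 26 \left(-14\right) - 15778}{-18314} + \frac{22068}{35999}) = - (\left(\left(-520\right) \left(-14\right) - 15778\right) \left(- \frac{1}{18314}\right) + 22068 \cdot \frac{1}{35999}) = - (\left(7280 - 15778\right) \left(- \frac{1}{18314}\right) + \frac{22068}{35999}) = - (\left(-8498\right) \left(- \frac{1}{18314}\right) + \frac{22068}{35999}) = - (\frac{4249}{9157} + \frac{22068}{35999}) = \left(-1\right) \frac{355036427}{329642843} = - \frac{355036427}{329642843}$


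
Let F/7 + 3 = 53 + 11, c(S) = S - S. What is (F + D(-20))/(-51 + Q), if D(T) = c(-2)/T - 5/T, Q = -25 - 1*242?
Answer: -1709/1272 ≈ -1.3436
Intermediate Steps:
Q = -267 (Q = -25 - 242 = -267)
c(S) = 0
F = 427 (F = -21 + 7*(53 + 11) = -21 + 7*64 = -21 + 448 = 427)
D(T) = -5/T (D(T) = 0/T - 5/T = 0 - 5/T = -5/T)
(F + D(-20))/(-51 + Q) = (427 - 5/(-20))/(-51 - 267) = (427 - 5*(-1/20))/(-318) = (427 + ¼)*(-1/318) = (1709/4)*(-1/318) = -1709/1272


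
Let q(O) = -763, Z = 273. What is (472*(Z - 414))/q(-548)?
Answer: 66552/763 ≈ 87.224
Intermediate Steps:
(472*(Z - 414))/q(-548) = (472*(273 - 414))/(-763) = (472*(-141))*(-1/763) = -66552*(-1/763) = 66552/763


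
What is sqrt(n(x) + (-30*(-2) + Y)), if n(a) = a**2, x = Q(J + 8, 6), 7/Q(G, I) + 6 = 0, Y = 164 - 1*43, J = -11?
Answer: sqrt(6565)/6 ≈ 13.504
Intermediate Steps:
Y = 121 (Y = 164 - 43 = 121)
Q(G, I) = -7/6 (Q(G, I) = 7/(-6 + 0) = 7/(-6) = 7*(-1/6) = -7/6)
x = -7/6 ≈ -1.1667
sqrt(n(x) + (-30*(-2) + Y)) = sqrt((-7/6)**2 + (-30*(-2) + 121)) = sqrt(49/36 + (60 + 121)) = sqrt(49/36 + 181) = sqrt(6565/36) = sqrt(6565)/6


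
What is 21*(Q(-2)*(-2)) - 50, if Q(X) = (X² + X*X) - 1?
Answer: -344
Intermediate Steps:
Q(X) = -1 + 2*X² (Q(X) = (X² + X²) - 1 = 2*X² - 1 = -1 + 2*X²)
21*(Q(-2)*(-2)) - 50 = 21*((-1 + 2*(-2)²)*(-2)) - 50 = 21*((-1 + 2*4)*(-2)) - 50 = 21*((-1 + 8)*(-2)) - 50 = 21*(7*(-2)) - 50 = 21*(-14) - 50 = -294 - 50 = -344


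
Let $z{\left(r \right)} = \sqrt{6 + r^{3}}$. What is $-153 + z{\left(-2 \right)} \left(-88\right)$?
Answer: $-153 - 88 i \sqrt{2} \approx -153.0 - 124.45 i$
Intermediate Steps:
$-153 + z{\left(-2 \right)} \left(-88\right) = -153 + \sqrt{6 + \left(-2\right)^{3}} \left(-88\right) = -153 + \sqrt{6 - 8} \left(-88\right) = -153 + \sqrt{-2} \left(-88\right) = -153 + i \sqrt{2} \left(-88\right) = -153 - 88 i \sqrt{2}$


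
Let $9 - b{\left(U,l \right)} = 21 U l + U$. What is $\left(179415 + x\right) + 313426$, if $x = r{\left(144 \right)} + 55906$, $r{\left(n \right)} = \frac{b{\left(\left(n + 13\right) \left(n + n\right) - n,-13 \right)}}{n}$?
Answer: $\frac{10142129}{16} \approx 6.3388 \cdot 10^{5}$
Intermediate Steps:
$b{\left(U,l \right)} = 9 - U - 21 U l$ ($b{\left(U,l \right)} = 9 - \left(21 U l + U\right) = 9 - \left(U + 21 U l\right) = 9 - U - 21 U l$)
$r{\left(n \right)} = \frac{9 - 272 n + 544 n \left(13 + n\right)}{n}$ ($r{\left(n \right)} = \frac{9 - \left(\left(n + 13\right) \left(n + n\right) - n\right) - 21 \left(\left(n + 13\right) \left(n + n\right) - n\right) \left(-13\right)}{n} = \frac{9 - \left(\left(13 + n\right) 2 n - n\right) - 21 \left(\left(13 + n\right) 2 n - n\right) \left(-13\right)}{n} = \frac{9 - \left(2 n \left(13 + n\right) - n\right) - 21 \left(2 n \left(13 + n\right) - n\right) \left(-13\right)}{n} = \frac{9 - \left(- n + 2 n \left(13 + n\right)\right) - 21 \left(- n + 2 n \left(13 + n\right)\right) \left(-13\right)}{n} = \frac{9 - \left(- n + 2 n \left(13 + n\right)\right) + \left(- 273 n + 546 n \left(13 + n\right)\right)}{n} = \frac{9 - 272 n + 544 n \left(13 + n\right)}{n}$)
$x = \frac{2256673}{16}$ ($x = \left(6800 + \frac{9}{144} + 544 \cdot 144\right) + 55906 = \left(6800 + 9 \cdot \frac{1}{144} + 78336\right) + 55906 = \left(6800 + \frac{1}{16} + 78336\right) + 55906 = \frac{1362177}{16} + 55906 = \frac{2256673}{16} \approx 1.4104 \cdot 10^{5}$)
$\left(179415 + x\right) + 313426 = \left(179415 + \frac{2256673}{16}\right) + 313426 = \frac{5127313}{16} + 313426 = \frac{10142129}{16}$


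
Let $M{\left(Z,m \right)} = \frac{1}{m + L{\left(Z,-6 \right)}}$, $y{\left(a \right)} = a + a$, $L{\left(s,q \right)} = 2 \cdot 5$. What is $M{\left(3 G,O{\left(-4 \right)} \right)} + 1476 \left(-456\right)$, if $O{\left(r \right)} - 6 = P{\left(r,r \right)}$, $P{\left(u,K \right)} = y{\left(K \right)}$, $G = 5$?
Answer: $- \frac{5384447}{8} \approx -6.7306 \cdot 10^{5}$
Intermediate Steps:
$L{\left(s,q \right)} = 10$
$y{\left(a \right)} = 2 a$
$P{\left(u,K \right)} = 2 K$
$O{\left(r \right)} = 6 + 2 r$
$M{\left(Z,m \right)} = \frac{1}{10 + m}$ ($M{\left(Z,m \right)} = \frac{1}{m + 10} = \frac{1}{10 + m}$)
$M{\left(3 G,O{\left(-4 \right)} \right)} + 1476 \left(-456\right) = \frac{1}{10 + \left(6 + 2 \left(-4\right)\right)} + 1476 \left(-456\right) = \frac{1}{10 + \left(6 - 8\right)} - 673056 = \frac{1}{10 - 2} - 673056 = \frac{1}{8} - 673056 = - \frac{5384447}{8}$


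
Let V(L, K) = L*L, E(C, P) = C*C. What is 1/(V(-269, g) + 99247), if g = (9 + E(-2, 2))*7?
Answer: 1/171608 ≈ 5.8272e-6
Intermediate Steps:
E(C, P) = C²
g = 91 (g = (9 + (-2)²)*7 = (9 + 4)*7 = 13*7 = 91)
V(L, K) = L²
1/(V(-269, g) + 99247) = 1/((-269)² + 99247) = 1/(72361 + 99247) = 1/171608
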